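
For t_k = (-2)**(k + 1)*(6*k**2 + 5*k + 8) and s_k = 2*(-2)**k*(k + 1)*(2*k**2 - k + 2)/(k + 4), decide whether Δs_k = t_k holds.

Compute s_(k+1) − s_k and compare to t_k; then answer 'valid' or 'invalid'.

Invalid: residual 6*(-2)**k*(6*k**3 + 31*k**2 + 27*k + 34)/(k**2 + 9*k + 20) ≠ 0.

s_(k+1) = -(-2)**(k + 2)*(k + 2)*(-k + 2*(k + 1)**2 + 1)/(k + 5)
s_(k+1) − s_k = (-2)**(k + 1)*(6*k**4 + 41*k**3 + 80*k**2 + 91*k + 58)/(k**2 + 9*k + 20)
(s_(k+1) − s_k) − t_k = 6*(-2)**k*(6*k**3 + 31*k**2 + 27*k + 34)/(k**2 + 9*k + 20)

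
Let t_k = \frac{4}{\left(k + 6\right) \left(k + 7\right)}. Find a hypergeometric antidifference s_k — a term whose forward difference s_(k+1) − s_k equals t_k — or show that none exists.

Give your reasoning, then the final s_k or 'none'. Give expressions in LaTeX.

Ratio r(k) = (k + 6)/(k + 8).
Gosper form: A/B · C(k+1)/C(k) with A=k + 6, B=k + 8, C=1.
Need (k + 6)·f(k+1) − (k + 7)·f(k) = 1.
From deg A=1, deg B=1, deg C=0: d=1.
Solve for f: f(k) = k/6 (degree 1 ≤ 1).
Certificate R = B(k−1)f/C = k*(k + 7)/6 gives s_k = 2*k/(3*(k + 6)).
Check: Δs_k = 4/(k**2 + 13*k + 42). ✓

s_k = \frac{2 k}{3 \left(k + 6\right)}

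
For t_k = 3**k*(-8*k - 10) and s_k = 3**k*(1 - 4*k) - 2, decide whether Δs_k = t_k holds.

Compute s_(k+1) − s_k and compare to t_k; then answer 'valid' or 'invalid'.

valid; difference matches t_k

s_(k+1) = -3*3**k*(4*k + 3) - 2
s_(k+1) − s_k = 3**k*(-8*k - 10)
(s_(k+1) − s_k) − t_k = 0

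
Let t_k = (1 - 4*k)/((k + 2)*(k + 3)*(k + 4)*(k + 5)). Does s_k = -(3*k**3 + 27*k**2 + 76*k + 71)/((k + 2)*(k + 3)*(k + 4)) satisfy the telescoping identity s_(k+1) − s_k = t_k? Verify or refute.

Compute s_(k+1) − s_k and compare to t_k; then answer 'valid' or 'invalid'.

Valid: the claim telescopes to t_k.

s_(k+1) = (-76*k - 3*(k + 1)**3 - 27*(k + 1)**2 - 147)/((k + 3)*(k + 4)*(k + 5))
s_(k+1) − s_k = (1 - 4*k)/(k**4 + 14*k**3 + 71*k**2 + 154*k + 120)
(s_(k+1) − s_k) − t_k = 0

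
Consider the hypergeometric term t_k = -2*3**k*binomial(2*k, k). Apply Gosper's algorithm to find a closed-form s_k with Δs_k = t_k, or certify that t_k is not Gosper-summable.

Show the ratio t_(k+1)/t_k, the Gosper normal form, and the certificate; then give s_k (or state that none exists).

t_(k+1)/t_k = 6*(2*k + 1)/(k + 1).
Factor: A=12*k + 6; B=k + 1; C=1.
f must satisfy (12*k + 6)·f(k+1) − (k)·f(k) = 1.
Degrees (1,1,0) ⇒ d ≤ -1.
deg f ≤ -1 is impossible — no certificate.

none (Gosper's algorithm certifies no s_k)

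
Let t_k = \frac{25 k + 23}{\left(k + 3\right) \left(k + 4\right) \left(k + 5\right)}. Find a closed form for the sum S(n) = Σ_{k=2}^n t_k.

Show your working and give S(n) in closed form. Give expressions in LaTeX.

Ratio r(k) = (k + 3)*(25*k + 48)/((k + 6)*(25*k + 23)).
Factor: A=k + 3; B=k + 6; C=k + 23/25.
Solve (k + 3)·f(k+1) − (k + 5)·f(k) = k + 23/25.
From deg A=1, deg B=1, deg C=1: d=2.
Coefficient equations give f(k) = k*(49*k + 43)/300.
R(k) = B(k−1)·f(k)/C(k) = k*(k + 5)*(49*k + 43)/(12*(25*k + 23)); s_k = R·t_k = k*(49*k + 43)/(12*(k + 3)*(k + 4)).
Check: Δs_k = (25*k + 23)/(k**3 + 12*k**2 + 47*k + 60). ✓
Evaluate: s_(n+1) = (49*n**2 + 141*n + 92)/(12*(n**2 + 9*n + 20)); subtract s_(2) = 47/60 ⇒ S(n) = (33*n**2 + 47*n - 80)/(10*(n**2 + 9*n + 20)).

S(n) = \frac{33 n^{2} + 47 n - 80}{10 \left(n^{2} + 9 n + 20\right)}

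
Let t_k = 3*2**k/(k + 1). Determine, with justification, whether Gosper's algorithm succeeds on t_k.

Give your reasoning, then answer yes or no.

t_(k+1)/t_k = 2*(k + 1)/(k + 2).
Take A(k)=2*k + 2, B(k)=k + 2, C(k)=1.
Set up (2*k + 2)·f(k+1) − (k + 1)·f(k) − (1) = 0.
Bound: deg f ≤ -1.
Negative degree bound (-1): no f exists, t_k not Gosper-summable.

No — t_k has no hypergeometric antidifference.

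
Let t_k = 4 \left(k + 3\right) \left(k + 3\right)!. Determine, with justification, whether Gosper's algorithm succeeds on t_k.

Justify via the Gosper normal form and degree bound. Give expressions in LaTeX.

Yes. s_k = 4 \left(k + 3\right)!.

Compute t_(k+1)/t_k: get (k + 4)**2/(k + 3).
Gosper form: A/B · C(k+1)/C(k) with A=k + 4, B=1, C=k + 3.
f must satisfy (k + 4)·f(k+1) − (1)·f(k) = k + 3.
Degrees (1,0,1) ⇒ d ≤ 0.
Match coefficients ⇒ f(k) = 1.
Get s_k = R·t_k = 4*factorial(k + 3) with R(k) = B(k−1)f(k)/C(k) = 1/(k + 3).
Δs = 4*(k + 3)*factorial(k + 3), as required.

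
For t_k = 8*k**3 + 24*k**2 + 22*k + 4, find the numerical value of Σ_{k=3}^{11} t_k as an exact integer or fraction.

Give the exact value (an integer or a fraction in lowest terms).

Σ = 48222

r(k) = (4*k**3 + 24*k**2 + 47*k + 29)/(4*k**3 + 12*k**2 + 11*k + 2) after simplifying.
A = 1, B = 1, C = k**3 + 3*k**2 + 11*k/4 + 1/2.
Set up (1)·f(k+1) − (1)·f(k) − (k**3 + 3*k**2 + 11*k/4 + 1/2) = 0.
From deg A=0, deg B=0, deg C=3: d=4.
Match coefficients ⇒ f(k) = k*(2*k**3 + 4*k**2 + k - 3)/8.
Get s_k = R·t_k = k*(2*k**3 + 4*k**2 + k - 3) with R(k) = B(k−1)f(k)/C(k) = k*(2*k**3 + 4*k**2 + k - 3)/(2*(4*k**3 + 12*k**2 + 11*k + 2)).
s_(k+1) − s_k = 8*k**3 + 24*k**2 + 22*k + 4 = t_k.
Sum = s_(12) − s_(3); s_(12) = 48492, s_(3) = 270 ⇒ 48222.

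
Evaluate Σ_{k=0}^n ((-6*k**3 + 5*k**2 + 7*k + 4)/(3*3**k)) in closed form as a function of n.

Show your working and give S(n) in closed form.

t_(k+1)/t_k = (6*k**3 + 13*k**2 + k - 10)/(3*(6*k**3 - 5*k**2 - 7*k - 4)).
Normal form (A,B,C) = (1/3, 1, k**3 - 5*k**2/6 - 7*k/6 - 2/3).
Solve (1/3)·f(k+1) − (1)·f(k) = k**3 - 5*k**2/6 - 7*k/6 - 2/3.
From deg A=0, deg B=0, deg C=3: d=3.
Solving with deg f ≤ 3: f(k) = -(3*k + 2)*(k**2 + 1)/2.
Get s_k = R·t_k = (3*k**3 + 2*k**2 + 3*k + 2)/3**k with R(k) = B(k−1)f(k)/C(k) = -3*(3*k + 2)*(k**2 + 1)/(6*k**3 - 5*k**2 - 7*k - 4).
Verify: (-6*k**3 + 5*k**2 + 7*k + 4)/(3*3**k) matches t_k.
Σ_(k=0)^n t_k = s_(n+1) − s_(0) = (3**(-n - 1)*(3*n**3 + 11*n**2 + 16*n + 10)) − (2), i.e. (-6*3**n + 3*n**3 + 11*n**2 + 16*n + 10)/(3*3**n).

S(n) = (-6*3**n + 3*n**3 + 11*n**2 + 16*n + 10)/(3*3**n)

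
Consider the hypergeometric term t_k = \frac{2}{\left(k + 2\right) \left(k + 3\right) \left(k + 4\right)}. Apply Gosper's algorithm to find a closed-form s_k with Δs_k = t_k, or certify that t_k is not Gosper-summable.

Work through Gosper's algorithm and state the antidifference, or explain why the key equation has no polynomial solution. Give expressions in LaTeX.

s_k = \frac{k \left(k + 5\right)}{6 \left(k + 2\right) \left(k + 3\right)}

Step 1: r(k) = (k + 2)/(k + 5).
Factor: A=k + 2; B=k + 5; C=1.
f must satisfy (k + 2)·f(k+1) − (k + 4)·f(k) = 1.
From deg A=1, deg B=1, deg C=0: d=2.
Solve for f: f(k) = k*(k + 5)/12 (degree 2 ≤ 2).
Get s_k = R·t_k = k*(k + 5)/(6*(k + 2)*(k + 3)) with R(k) = B(k−1)f(k)/C(k) = k*(k + 4)*(k + 5)/12.
s_(k+1) − s_k = 2/(k**3 + 9*k**2 + 26*k + 24) = t_k.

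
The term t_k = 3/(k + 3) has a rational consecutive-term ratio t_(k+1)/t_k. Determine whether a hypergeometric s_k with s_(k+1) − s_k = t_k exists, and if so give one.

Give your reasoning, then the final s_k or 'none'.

t_(k+1)/t_k = (k + 3)/(k + 4).
Gosper form: A/B · C(k+1)/C(k) with A=k + 3, B=k + 4, C=1.
Need (k + 3)·f(k+1) − (k + 3)·f(k) = 1.
From deg A=1, deg B=1, deg C=0: d=0.
f = c0 ⇒ A·f(k+1) − B(k−1)·f(k) − C = -1. The system {-1 = 0} is inconsistent; no antidifference.

no hypergeometric antidifference exists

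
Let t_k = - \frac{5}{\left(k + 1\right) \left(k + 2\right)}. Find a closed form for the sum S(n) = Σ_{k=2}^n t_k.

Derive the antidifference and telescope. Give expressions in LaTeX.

S(n) = \frac{5 \left(1 - n\right)}{3 \left(n + 2\right)}

Step 1: r(k) = (k + 1)/(k + 3).
Factor: A=k + 1; B=k + 3; C=1.
Set up (k + 1)·f(k+1) − (k + 2)·f(k) − (1) = 0.
From deg A=1, deg B=1, deg C=0: d=1.
Solving with deg f ≤ 1: f(k) = k.
R(k) = B(k−1)·f(k)/C(k) = k*(k + 2); s_k = R·t_k = -5*k/(k + 1).
Check: Δs_k = -5/(k**2 + 3*k + 2). ✓
Telescope: S(n) = s_(n+1) − s_(2) = 5*(-n - 1)/(n + 2) − (-10/3) = 5*(1 - n)/(3*(n + 2)).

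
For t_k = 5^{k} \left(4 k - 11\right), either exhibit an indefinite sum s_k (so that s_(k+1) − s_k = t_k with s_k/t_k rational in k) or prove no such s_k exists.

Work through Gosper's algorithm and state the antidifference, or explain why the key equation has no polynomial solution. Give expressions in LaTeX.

s_k = 5^{k} \left(k - 4\right)

Step 1: r(k) = 5*(4*k - 7)/(4*k - 11).
Factor: A=5; B=1; C=k - 11/4.
f must satisfy (5)·f(k+1) − (1)·f(k) = k - 11/4.
Bound: deg f ≤ 1.
Solving with deg f ≤ 1: f(k) = (k - 4)/4.
Then R = B(k−1)f/C = (k - 4)/(4*k - 11), so s_k = R(k)·t_k = 5**k*(k - 4).
Check: Δs_k = 5**k*(4*k - 11). ✓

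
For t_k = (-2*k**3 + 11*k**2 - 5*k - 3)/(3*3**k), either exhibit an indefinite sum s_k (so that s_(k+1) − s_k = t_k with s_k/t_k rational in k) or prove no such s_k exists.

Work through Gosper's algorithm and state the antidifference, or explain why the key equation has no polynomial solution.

The ratio is (2*k**3 - 5*k**2 - 11*k - 1)/(3*(2*k**3 - 11*k**2 + 5*k + 3)).
So A=1/3 and B=1, with C=k**3 - 11*k**2/2 + 5*k/2 + 3/2.
f must satisfy (1/3)·f(k+1) − (1)·f(k) = k**3 - 11*k**2/2 + 5*k/2 + 3/2.
Bound: deg f ≤ 3.
Solve for f: f(k) = -3*k**2*(k - 4)/2 (degree 3 ≤ 3).
Then R = B(k−1)f/C = -3*k**2*(k - 4)/(2*k**3 - 11*k**2 + 5*k + 3), so s_k = R(k)·t_k = k**2*(k - 4)/3**k.
Verify: (-2*k**3 + 11*k**2 - 5*k - 3)/(3*3**k) matches t_k.

s_k = k**2*(k - 4)/3**k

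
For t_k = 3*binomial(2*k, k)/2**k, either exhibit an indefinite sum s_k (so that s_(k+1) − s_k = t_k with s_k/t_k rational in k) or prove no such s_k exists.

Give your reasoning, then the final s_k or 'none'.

Step 1: r(k) = (2*k + 1)/(k + 1).
Factor: A=2*k + 1; B=k + 1; C=1.
Solve (2*k + 1)·f(k+1) − (k)·f(k) = 1.
d = -1 from the (1,1,0) case.
Negative degree bound (-1): no f exists, t_k not Gosper-summable.

no hypergeometric antidifference exists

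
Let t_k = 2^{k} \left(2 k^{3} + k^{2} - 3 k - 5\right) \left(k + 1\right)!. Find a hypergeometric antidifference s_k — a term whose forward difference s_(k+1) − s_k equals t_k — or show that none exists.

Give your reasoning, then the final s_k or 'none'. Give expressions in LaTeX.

r(k) = 2*(2*k**4 + 11*k**3 + 19*k**2 + 5*k - 10)/(2*k**3 + k**2 - 3*k - 5) after simplifying.
Take A(k)=2*k + 4, B(k)=1, C(k)=k**3 + k**2/2 - 3*k/2 - 5/2.
Need (2*k + 4)·f(k+1) − (1)·f(k) = k**3 + k**2/2 - 3*k/2 - 5/2.
d = 2 from the (1,0,3) case.
A polynomial solution: f(k) = (k**2 - 3*k + 1)/2.
R(k) = B(k−1)·f(k)/C(k) = (k**2 - 3*k + 1)/(2*k**3 + k**2 - 3*k - 5); s_k = R·t_k = 2**k*(k**2 - 3*k + 1)*factorial(k + 1).
Check: Δs_k = 2**k*(2*k**3 + k**2 - 3*k - 5)*factorial(k + 1). ✓

s_k = 2^{k} \left(k^{2} - 3 k + 1\right) \left(k + 1\right)!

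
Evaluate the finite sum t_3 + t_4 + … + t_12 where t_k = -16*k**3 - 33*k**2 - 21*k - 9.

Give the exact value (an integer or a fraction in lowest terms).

r(k) = (16*k**3 + 81*k**2 + 135*k + 79)/(16*k**3 + 33*k**2 + 21*k + 9) after simplifying.
So A=1 and B=1, with C=k**3 + 33*k**2/16 + 21*k/16 + 9/16.
f must satisfy (1)·f(k+1) − (1)·f(k) = k**3 + 33*k**2/16 + 21*k/16 + 9/16.
d = 4 from the (0,0,3) case.
Solve for f: f(k) = k*(4*k**3 + 3*k**2 - 2*k + 4)/16 (degree 4 ≤ 4).
Then R = B(k−1)f/C = k*(4*k**3 + 3*k**2 - 2*k + 4)/(16*k**3 + 33*k**2 + 21*k + 9), so s_k = R(k)·t_k = k*(-4*k**3 - 3*k**2 + 2*k - 4).
Verify: -16*k**3 - 33*k**2 - 21*k - 9 matches t_k.
Telescoping: Σ = s_(13) − s_(3) = -120549 − (-399) = -120150.

Σ = -120150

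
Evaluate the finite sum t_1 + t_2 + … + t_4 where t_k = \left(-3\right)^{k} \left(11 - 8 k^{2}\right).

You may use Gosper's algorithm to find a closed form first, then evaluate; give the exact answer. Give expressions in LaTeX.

Σ = -8028

The ratio is 3*(11 - 8*(k + 1)**2)/(8*k**2 - 11).
Gosper form: A/B · C(k+1)/C(k) with A=-3, B=1, C=k**2 - 11/8.
Need (-3)·f(k+1) − (1)·f(k) = k**2 - 11/8.
deg f ≤ 2 (via 0,0,2).
A polynomial solution: f(k) = -(k - 2)*(2*k + 1)/8.
Get s_k = R·t_k = (-3)**k*(2*k**2 - 3*k - 2) with R(k) = B(k−1)f(k)/C(k) = -(k - 2)*(2*k + 1)/(8*k**2 - 11).
Δs = (-3)**k*(11 - 8*k**2), as required.
Evaluate s at k=5 and k=1: -8019 and 9; difference -8028.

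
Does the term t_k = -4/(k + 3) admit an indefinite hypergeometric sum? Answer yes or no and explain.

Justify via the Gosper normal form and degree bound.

No — t_k has no hypergeometric antidifference.

Compute t_(k+1)/t_k: get (k + 3)/(k + 4).
So A=k + 3 and B=k + 4, with C=1.
Need (k + 3)·f(k+1) − (k + 3)·f(k) = 1.
deg f ≤ 0 (via 1,1,0).
f = c0 ⇒ A·f(k+1) − B(k−1)·f(k) − C = -1. The system {-1 = 0} is inconsistent; no antidifference.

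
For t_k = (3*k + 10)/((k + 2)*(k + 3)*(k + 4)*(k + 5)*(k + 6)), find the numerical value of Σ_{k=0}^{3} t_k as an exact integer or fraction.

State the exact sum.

r(k) = (k + 2)*(3*k + 13)/((k + 7)*(3*k + 10)) after simplifying.
Normal form (A,B,C) = (k + 2, k + 7, k + 10/3).
Need (k + 2)·f(k+1) − (k + 6)·f(k) = k + 10/3.
From deg A=1, deg B=1, deg C=1: d=4.
Coefficient equations give f(k) = k*(k + 3)*(k**2 + 11*k + 38)/120.
So s_k = (B(k−1)f/C)·t_k = (k*(k + 3)*(k + 6)*(k**2 + 11*k + 38)/(40*(3*k + 10)))·t_k = k*(k**2 + 11*k + 38)/(40*(k**3 + 11*k**2 + 38*k + 40)).
Δs = (3*k + 10)/(k**5 + 20*k**4 + 155*k**3 + 580*k**2 + 1044*k + 720), as required.
Σ_(k=0)^(3) t_k = s_(4) − s_(0) = 49/2160 − (0) = 49/2160.

Σ = 49/2160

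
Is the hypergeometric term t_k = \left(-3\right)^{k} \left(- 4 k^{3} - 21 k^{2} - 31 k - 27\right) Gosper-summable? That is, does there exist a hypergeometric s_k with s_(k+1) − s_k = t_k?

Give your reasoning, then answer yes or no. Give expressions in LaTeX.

The ratio is 3*(-4*k**3 - 33*k**2 - 85*k - 83)/(4*k**3 + 21*k**2 + 31*k + 27).
So A=-3 and B=1, with C=k**3 + 21*k**2/4 + 31*k/4 + 27/4.
Key eq: (-3)·f(k+1) = (1)·f(k) + (k**3 + 21*k**2/4 + 31*k/4 + 27/4).
Bound: deg f ≤ 3.
Match coefficients ⇒ f(k) = -(k + 3)*(k**2 + 1)/4.
Then R = B(k−1)f/C = -(k + 3)*(k**2 + 1)/(4*k**3 + 21*k**2 + 31*k + 27), so s_k = R(k)·t_k = (-3)**k*(k**3 + 3*k**2 + k + 3).
s_(k+1) − s_k = (-3)**k*(-4*k**3 - 21*k**2 - 31*k - 27) = t_k.

Yes. s_k = \left(-3\right)^{k} \left(k^{3} + 3 k^{2} + k + 3\right).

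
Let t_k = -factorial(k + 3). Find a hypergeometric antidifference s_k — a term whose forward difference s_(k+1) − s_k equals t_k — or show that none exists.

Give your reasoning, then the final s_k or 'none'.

none (Gosper's algorithm certifies no s_k)

t_(k+1)/t_k = k + 4.
Take A(k)=k + 4, B(k)=1, C(k)=1.
Key eq: (k + 4)·f(k+1) = (1)·f(k) + (1).
Degrees (1,0,0) ⇒ d ≤ -1.
Negative degree bound (-1): no f exists, t_k not Gosper-summable.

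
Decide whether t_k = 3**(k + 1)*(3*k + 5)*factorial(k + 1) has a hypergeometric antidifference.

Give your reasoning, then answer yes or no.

r(k) = 3*(k + 2)*(3*k + 8)/(3*k + 5) after simplifying.
Normal form (A,B,C) = (3*k + 6, 1, k + 5/3).
f must satisfy (3*k + 6)·f(k+1) − (1)·f(k) = k + 5/3.
Bound: deg f ≤ 0.
A polynomial solution: f(k) = 1/3.
So s_k = (B(k−1)f/C)·t_k = (1/(3*k + 5))·t_k = 3**(k + 1)*factorial(k + 1).
Verify: 3**(k + 1)*(3*k + 5)*factorial(k + 1) matches t_k.

Yes. s_k = 3**(k + 1)*factorial(k + 1).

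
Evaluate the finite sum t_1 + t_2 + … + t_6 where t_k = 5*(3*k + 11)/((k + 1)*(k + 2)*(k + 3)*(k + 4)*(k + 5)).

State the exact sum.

Σ = 127/792

The ratio is (k + 1)*(3*k + 14)/((k + 6)*(3*k + 11)).
So A=k + 1 and B=k + 6, with C=k + 11/3.
Key eq: (k + 1)·f(k+1) = (k + 5)·f(k) + (k + 11/3).
Bound: deg f ≤ 4.
Match coefficients ⇒ f(k) = k*(k + 3)*(k**2 + 7*k + 14)/24.
Then R = B(k−1)f/C = k*(k + 3)*(k + 5)*(k**2 + 7*k + 14)/(8*(3*k + 11)), so s_k = R(k)·t_k = 5*k*(k**2 + 7*k + 14)/(8*(k**3 + 7*k**2 + 14*k + 8)).
Check: Δs_k = 5*(3*k + 11)/(k**5 + 15*k**4 + 85*k**3 + 225*k**2 + 274*k + 120). ✓
Telescoping: Σ = s_(7) − s_(1) = 245/396 − (11/24) = 127/792.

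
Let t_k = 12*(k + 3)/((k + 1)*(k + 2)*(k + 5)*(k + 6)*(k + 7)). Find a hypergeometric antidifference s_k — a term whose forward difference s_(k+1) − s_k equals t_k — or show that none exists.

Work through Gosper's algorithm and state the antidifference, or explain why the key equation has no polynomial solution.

s_k = 2*k*(k**2 + 12*k + 41)/(15*(k**3 + 12*k**2 + 41*k + 30))

Step 1: r(k) = (k + 1)*(k + 4)*(k + 5)/((k + 3)**2*(k + 8)).
Factor: A=k + 1; B=k + 8; C=k**3 + 10*k**2 + 33*k + 36.
Solve (k + 1)·f(k+1) − (k + 7)·f(k) = k**3 + 10*k**2 + 33*k + 36.
Bound: deg f ≤ 6.
Match coefficients ⇒ f(k) = k*(k + 2)*(k + 3)*(k + 4)*(k**2 + 12*k + 41)/90.
Then R = B(k−1)f/C = k*(k + 2)*(k + 7)*(k**2 + 12*k + 41)/(90*(k + 3)), so s_k = R(k)·t_k = 2*k*(k**2 + 12*k + 41)/(15*(k**3 + 12*k**2 + 41*k + 30)).
Δs = 12*(k + 3)/(k**5 + 21*k**4 + 163*k**3 + 567*k**2 + 844*k + 420), as required.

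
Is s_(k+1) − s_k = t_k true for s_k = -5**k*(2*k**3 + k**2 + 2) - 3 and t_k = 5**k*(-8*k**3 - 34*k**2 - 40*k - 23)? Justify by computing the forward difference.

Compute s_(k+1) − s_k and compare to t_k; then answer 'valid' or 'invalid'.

valid; difference matches t_k

s_(k+1) = -5*5**k*(2*(k + 1)**3 + (k + 1)**2 + 2) - 3
s_(k+1) − s_k = 5**k*(-8*k**3 - 34*k**2 - 40*k - 23)
(s_(k+1) − s_k) − t_k = 0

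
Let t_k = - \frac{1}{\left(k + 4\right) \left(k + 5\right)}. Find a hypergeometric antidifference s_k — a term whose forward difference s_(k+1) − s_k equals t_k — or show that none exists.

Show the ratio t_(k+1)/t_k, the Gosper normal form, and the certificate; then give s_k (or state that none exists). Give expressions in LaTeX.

The ratio is (k + 4)/(k + 6).
Take A(k)=k + 4, B(k)=k + 6, C(k)=1.
Set up (k + 4)·f(k+1) − (k + 5)·f(k) − (1) = 0.
deg f ≤ 1 (via 1,1,0).
A polynomial solution: f(k) = k/4.
Then R = B(k−1)f/C = k*(k + 5)/4, so s_k = R(k)·t_k = -k/(4*k + 16).
Δs = -1/(k**2 + 9*k + 20), as required.

s_k = - \frac{k}{4 k + 16}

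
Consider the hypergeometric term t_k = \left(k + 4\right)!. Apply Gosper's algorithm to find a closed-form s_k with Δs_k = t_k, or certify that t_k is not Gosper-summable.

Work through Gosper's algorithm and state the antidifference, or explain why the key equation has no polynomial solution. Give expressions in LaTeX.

none (Gosper's algorithm certifies no s_k)

Compute t_(k+1)/t_k: get k + 5.
A = k + 5, B = 1, C = 1.
f must satisfy (k + 5)·f(k+1) − (1)·f(k) = 1.
d = -1 from the (1,0,0) case.
deg f ≤ -1 is impossible — no certificate.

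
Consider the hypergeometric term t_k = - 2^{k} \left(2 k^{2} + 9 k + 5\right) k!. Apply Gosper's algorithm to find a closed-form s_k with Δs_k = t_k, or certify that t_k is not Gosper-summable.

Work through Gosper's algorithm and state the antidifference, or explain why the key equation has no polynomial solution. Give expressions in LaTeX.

Step 1: r(k) = 2*(2*k**3 + 15*k**2 + 29*k + 16)/(2*k**2 + 9*k + 5).
Normal form (A,B,C) = (2*k + 2, 1, k**2 + 9*k/2 + 5/2).
Key eq: (2*k + 2)·f(k+1) = (1)·f(k) + (k**2 + 9*k/2 + 5/2).
Degrees (1,0,2) ⇒ d ≤ 1.
Solve for f: f(k) = (k + 3)/2 (degree 1 ≤ 1).
Certificate R = B(k−1)f/C = (k + 3)/(2*k**2 + 9*k + 5) gives s_k = -2**k*(k + 3)*factorial(k).
Check: Δs_k = -2**k*(2*k**2 + 9*k + 5)*factorial(k). ✓

s_k = - 2^{k} \left(k + 3\right) k!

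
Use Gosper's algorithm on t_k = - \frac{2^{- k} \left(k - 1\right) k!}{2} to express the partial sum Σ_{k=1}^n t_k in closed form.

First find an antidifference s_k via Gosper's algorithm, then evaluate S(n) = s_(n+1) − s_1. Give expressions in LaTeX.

Step 1: r(k) = k*(k + 1)/(2*(k - 1)).
So A=k/2 + 1/2 and B=1, with C=k - 1.
Key eq: (k/2 + 1/2)·f(k+1) = (1)·f(k) + (k - 1).
Degrees (1,0,1) ⇒ d ≤ 0.
Match coefficients ⇒ f(k) = 2.
Then R = B(k−1)f/C = 2/(k - 1), so s_k = R(k)·t_k = -factorial(k)/2**k.
Check: Δs_k = -(k - 1)*factorial(k)/(2*2**k). ✓
Σ_(k=1)^n t_k = s_(n+1) − s_(1) = (-2**(-n - 1)*factorial(n + 1)) − (-1/2), i.e. 2**(-n - 1)*(2**n - n*factorial(n) - factorial(n)).

S(n) = 2^{- n - 1} \left(2^{n} - n n! - n!\right)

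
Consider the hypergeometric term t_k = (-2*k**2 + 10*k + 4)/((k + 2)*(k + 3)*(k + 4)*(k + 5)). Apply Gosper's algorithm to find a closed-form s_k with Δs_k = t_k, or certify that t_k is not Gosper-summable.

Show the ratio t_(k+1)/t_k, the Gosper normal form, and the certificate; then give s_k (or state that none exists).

s_k = 2*k**2/((k + 2)*(k + 3)*(k + 4))

Compute t_(k+1)/t_k: get (k**3 - k**2 - 12*k - 12)/(k**3 + k**2 - 32*k - 12).
So A=k + 2 and B=k + 6, with C=k**2 - 5*k - 2.
f must satisfy (k + 2)·f(k+1) − (k + 5)·f(k) = k**2 - 5*k - 2.
From deg A=1, deg B=1, deg C=2: d=3.
Coefficient equations give f(k) = -k**2.
Certificate R = B(k−1)f/C = -k**2*(k + 5)/(k**2 - 5*k - 2) gives s_k = 2*k**2/((k + 2)*(k + 3)*(k + 4)).
Check: Δs_k = 2*(-k**2 + 5*k + 2)/(k**4 + 14*k**3 + 71*k**2 + 154*k + 120). ✓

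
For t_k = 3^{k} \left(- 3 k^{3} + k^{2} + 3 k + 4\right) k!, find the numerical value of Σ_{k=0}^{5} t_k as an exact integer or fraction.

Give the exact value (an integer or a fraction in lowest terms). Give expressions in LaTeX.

r(k) = 3*(3*k**4 + 11*k**3 + 12*k**2 - k - 5)/(3*k**3 - k**2 - 3*k - 4) after simplifying.
Take A(k)=3*k + 3, B(k)=1, C(k)=k**3 - k**2/3 - k - 4/3.
Need (3*k + 3)·f(k+1) − (1)·f(k) = k**3 - k**2/3 - k - 4/3.
Degrees (1,0,3) ⇒ d ≤ 2.
A polynomial solution: f(k) = (k**2 - 3*k + 1)/3.
R(k) = B(k−1)·f(k)/C(k) = (k**2 - 3*k + 1)/(3*k**3 - k**2 - 3*k - 4); s_k = R·t_k = -3**k*(k**2 - 3*k + 1)*factorial(k).
s_(k+1) − s_k = 3**k*(-3*k**3 + k**2 + 3*k + 4)*factorial(k) = t_k.
Σ_(k=0)^(5) t_k = s_(6) − s_(0) = -9972720 − (-1) = -9972719.

Σ = -9972719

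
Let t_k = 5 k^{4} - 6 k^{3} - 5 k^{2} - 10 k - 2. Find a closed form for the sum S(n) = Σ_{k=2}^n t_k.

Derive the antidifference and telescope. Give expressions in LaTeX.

S(n) = n^{5} + n^{4} - 3 n^{3} - 9 n^{2} - 8 n + 18

Step 1: r(k) = (5*k**4 + 14*k**3 + 7*k**2 - 18*k - 18)/(5*k**4 - 6*k**3 - 5*k**2 - 10*k - 2).
Factor: A=1; B=1; C=k**4 - 6*k**3/5 - k**2 - 2*k - 2/5.
Set up (1)·f(k+1) − (1)·f(k) − (k**4 - 6*k**3/5 - k**2 - 2*k - 2/5) = 0.
From deg A=0, deg B=0, deg C=4: d=5.
Coefficient equations give f(k) = k*(k**2 + 1)*(k**2 - 4*k + 2)/5.
So s_k = (B(k−1)f/C)·t_k = (k*(k**2 + 1)*(k**2 - 4*k + 2)/(5*k**4 - 6*k**3 - 5*k**2 - 10*k - 2))·t_k = k*(k**4 - 4*k**3 + 3*k**2 - 4*k + 2).
Δs = 5*k**4 - 6*k**3 - 5*k**2 - 10*k - 2, as required.
s_(n+1) = n**5 + n**4 - 3*n**3 - 9*n**2 - 8*n - 2 and s_(2) = -20, so S(n) = n**5 + n**4 - 3*n**3 - 9*n**2 - 8*n + 18.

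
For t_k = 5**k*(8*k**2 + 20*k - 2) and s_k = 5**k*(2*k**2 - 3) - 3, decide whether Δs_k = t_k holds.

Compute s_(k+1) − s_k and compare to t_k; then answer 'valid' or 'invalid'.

s_(k+1) = 5**(k + 1)*(2*(k + 1)**2 - 3) - 3
s_(k+1) − s_k = 5**k*(8*k**2 + 20*k - 2)
(s_(k+1) − s_k) − t_k = 0

valid (s_(k+1) − s_k reduces to t_k)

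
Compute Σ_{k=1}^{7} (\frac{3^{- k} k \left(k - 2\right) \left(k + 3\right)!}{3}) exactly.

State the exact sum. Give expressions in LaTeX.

r(k) = (k - 1)*(k + 1)*(k + 4)/(3*k*(k - 2)) after simplifying.
Normal form (A,B,C) = (k/3 + 4/3, 1, k**2 - 2*k).
Solve (k/3 + 4/3)·f(k+1) − (1)·f(k) = k**2 - 2*k.
deg f ≤ 1 (via 1,0,2).
Coefficient equations give f(k) = 3*(k - 4).
Then R = B(k−1)f/C = 3*(k - 4)/(k*(k - 2)), so s_k = R(k)·t_k = (k - 4)*factorial(k + 3)/3**k.
Δs = k*(k - 2)*factorial(k + 3)/(3*3**k), as required.
Evaluate s at k=8 and k=1: 1971200/81 and -24; difference 1973144/81.

Σ = 1973144/81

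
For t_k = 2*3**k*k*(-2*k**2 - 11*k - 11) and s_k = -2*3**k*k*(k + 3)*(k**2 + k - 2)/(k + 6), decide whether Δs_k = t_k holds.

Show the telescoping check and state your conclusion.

s_(k+1) = -6*3**k*(k + 1)*(k + 4)*(k + (k + 1)**2 - 1)/(k + 7)
s_(k+1) − s_k = 2*3**k*k*(-2*k**4 - 31*k**3 - 172*k**2 - 377*k - 258)/(k**2 + 13*k + 42)
(s_(k+1) − s_k) − t_k = 12*3**k*k*(k**3 + 11*k**2 + 38*k + 34)/(k**2 + 13*k + 42)

Invalid: residual 12*3**k*k*(k**3 + 11*k**2 + 38*k + 34)/(k**2 + 13*k + 42) ≠ 0.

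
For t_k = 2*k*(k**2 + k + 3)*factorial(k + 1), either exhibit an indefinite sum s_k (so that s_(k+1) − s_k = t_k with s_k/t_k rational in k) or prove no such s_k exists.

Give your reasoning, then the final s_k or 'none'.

s_k = 2*(k**2 - 2*k + 2)*factorial(k + 1)

t_(k+1)/t_k = (k + 1)*(k + 2)*(k + (k + 1)**2 + 4)/(k*(k**2 + k + 3)).
So A=k + 2 and B=1, with C=k**3 + k**2 + 3*k.
Need (k + 2)·f(k+1) − (1)·f(k) = k**3 + k**2 + 3*k.
Degrees (1,0,3) ⇒ d ≤ 2.
Solve for f: f(k) = k**2 - 2*k + 2 (degree 2 ≤ 2).
So s_k = (B(k−1)f/C)·t_k = ((k**2 - 2*k + 2)/(k*(k**2 + k + 3)))·t_k = 2*(k**2 - 2*k + 2)*factorial(k + 1).
Verify: 2*k*(k**2 + k + 3)*factorial(k + 1) matches t_k.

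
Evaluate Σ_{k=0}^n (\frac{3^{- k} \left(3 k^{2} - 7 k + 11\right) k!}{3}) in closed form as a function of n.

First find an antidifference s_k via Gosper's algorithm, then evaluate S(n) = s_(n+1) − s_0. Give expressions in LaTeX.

S(n) = \frac{3^{- n} \left(12 \cdot 3^{n} + 3 n^{2} n! + 2 n n! - n!\right)}{3}

Ratio r(k) = (k + 1)*(-7*k + 3*(k + 1)**2 + 4)/(3*(3*k**2 - 7*k + 11)).
Gosper form: A/B · C(k+1)/C(k) with A=k/3 + 1/3, B=1, C=k**2 - 7*k/3 + 11/3.
f must satisfy (k/3 + 1/3)·f(k+1) − (1)·f(k) = k**2 - 7*k/3 + 11/3.
Bound: deg f ≤ 1.
A polynomial solution: f(k) = 3*k - 4.
Get s_k = R·t_k = (3*k - 4)*factorial(k)/3**k with R(k) = B(k−1)f(k)/C(k) = 3*(3*k - 4)/(3*k**2 - 7*k + 11).
Verify: (3*k**2 - 7*k + 11)*factorial(k)/(3*3**k) matches t_k.
s_(n+1) = 3**(-n - 1)*(3*n - 1)*factorial(n + 1) and s_(0) = -4, so S(n) = (12*3**n + 3*n**2*factorial(n) + 2*n*factorial(n) - factorial(n))/(3*3**n).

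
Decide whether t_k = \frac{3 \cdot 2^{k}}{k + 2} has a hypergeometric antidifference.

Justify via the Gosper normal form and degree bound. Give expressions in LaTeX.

Ratio r(k) = 2*(k + 2)/(k + 3).
Take A(k)=2*k + 4, B(k)=k + 3, C(k)=1.
Set up (2*k + 4)·f(k+1) − (k + 2)·f(k) − (1) = 0.
Degrees (1,1,0) ⇒ d ≤ -1.
Bound -1 < 0, so the key equation has no polynomial solution.

No — t_k has no hypergeometric antidifference.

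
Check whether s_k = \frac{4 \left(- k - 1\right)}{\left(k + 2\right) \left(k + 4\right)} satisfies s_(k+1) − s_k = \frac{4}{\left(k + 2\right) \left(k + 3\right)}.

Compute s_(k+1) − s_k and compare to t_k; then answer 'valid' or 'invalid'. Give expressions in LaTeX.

s_(k+1) = 4*(-k - 2)/((k + 3)*(k + 5))
s_(k+1) − s_k = 4*(k**2 + 3*k - 1)/(k**4 + 14*k**3 + 71*k**2 + 154*k + 120)
(s_(k+1) − s_k) − t_k = 12*(-2*k - 7)/(k**4 + 14*k**3 + 71*k**2 + 154*k + 120)

Invalid: residual \frac{12 \left(- 2 k - 7\right)}{k^{4} + 14 k^{3} + 71 k^{2} + 154 k + 120} ≠ 0.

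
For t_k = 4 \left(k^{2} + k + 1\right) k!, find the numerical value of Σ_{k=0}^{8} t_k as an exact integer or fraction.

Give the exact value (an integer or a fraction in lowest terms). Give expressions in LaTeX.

The ratio is (k + 1)*(k + (k + 1)**2 + 2)/(k**2 + k + 1).
Gosper form: A/B · C(k+1)/C(k) with A=k + 1, B=1, C=k**2 + k + 1.
Key eq: (k + 1)·f(k+1) = (1)·f(k) + (k**2 + k + 1).
Bound: deg f ≤ 1.
Solving with deg f ≤ 1: f(k) = k.
Get s_k = R·t_k = 4*k*factorial(k) with R(k) = B(k−1)f(k)/C(k) = k/(k**2 + k + 1).
Verify: 4*(k**2 + k + 1)*factorial(k) matches t_k.
Σ_(k=0)^(8) t_k = s_(9) − s_(0) = 13063680 − (0) = 13063680.

Σ = 13063680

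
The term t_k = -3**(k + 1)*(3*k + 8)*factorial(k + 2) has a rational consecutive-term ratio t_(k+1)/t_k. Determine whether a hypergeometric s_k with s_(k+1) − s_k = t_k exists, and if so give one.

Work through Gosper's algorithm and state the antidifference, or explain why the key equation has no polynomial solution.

r(k) = 3*(k + 3)*(3*k + 11)/(3*k + 8) after simplifying.
Take A(k)=3*k + 9, B(k)=1, C(k)=k + 8/3.
Set up (3*k + 9)·f(k+1) − (1)·f(k) − (k + 8/3) = 0.
d = 0 from the (1,0,1) case.
Solving with deg f ≤ 0: f(k) = 1/3.
R(k) = B(k−1)·f(k)/C(k) = 1/(3*k + 8); s_k = R·t_k = -3**(k + 1)*factorial(k + 2).
Check: Δs_k = -3**(k + 1)*(3*k + 8)*factorial(k + 2). ✓

s_k = -3**(k + 1)*factorial(k + 2)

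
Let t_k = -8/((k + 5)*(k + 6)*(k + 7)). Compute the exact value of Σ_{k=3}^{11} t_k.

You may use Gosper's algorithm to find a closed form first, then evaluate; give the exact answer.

Σ = -13/306

t_(k+1)/t_k = (k + 5)/(k + 8).
Normal form (A,B,C) = (k + 5, k + 8, 1).
Need (k + 5)·f(k+1) − (k + 7)·f(k) = 1.
Degrees (1,1,0) ⇒ d ≤ 2.
Match coefficients ⇒ f(k) = k*(k + 11)/60.
Then R = B(k−1)f/C = k*(k + 7)*(k + 11)/60, so s_k = R(k)·t_k = 2*k*(-k - 11)/(15*(k + 5)*(k + 6)).
Verify: -8/(k**3 + 18*k**2 + 107*k + 210) matches t_k.
Σ_(k=3)^(11) t_k = s_(12) − s_(3) = -92/765 − (-7/90) = -13/306.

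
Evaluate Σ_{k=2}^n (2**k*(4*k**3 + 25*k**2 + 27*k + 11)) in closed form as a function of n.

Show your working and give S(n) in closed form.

S(n) = 8*2**n*n**3 + 26*2**n*n**2 + 26*2**n*n + 14*2**n - 148

Ratio r(k) = 2*(4*k**3 + 37*k**2 + 89*k + 67)/(4*k**3 + 25*k**2 + 27*k + 11).
Take A(k)=2, B(k)=1, C(k)=k**3 + 25*k**2/4 + 27*k/4 + 11/4.
Solve (2)·f(k+1) − (1)·f(k) = k**3 + 25*k**2/4 + 27*k/4 + 11/4.
From deg A=0, deg B=0, deg C=3: d=3.
Solve for f: f(k) = (4*k**3 + k**2 - k + 3)/4 (degree 3 ≤ 3).
So s_k = (B(k−1)f/C)·t_k = ((4*k**3 + k**2 - k + 3)/(4*k**3 + 25*k**2 + 27*k + 11))·t_k = 2**k*(4*k**3 + k**2 - k + 3).
Δs = 2**k*(4*k**3 + 25*k**2 + 27*k + 11), as required.
Evaluate: s_(n+1) = 2**(n + 1)*(4*n**3 + 13*n**2 + 13*n + 7); subtract s_(2) = 148 ⇒ S(n) = 8*2**n*n**3 + 26*2**n*n**2 + 26*2**n*n + 14*2**n - 148.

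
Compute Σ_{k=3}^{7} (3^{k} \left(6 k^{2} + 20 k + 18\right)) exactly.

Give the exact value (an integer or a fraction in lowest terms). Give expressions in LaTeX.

t_(k+1)/t_k = 3*(3*k**2 + 16*k + 22)/(3*k**2 + 10*k + 9).
Normal form (A,B,C) = (3, 1, k**2 + 10*k/3 + 3).
Solve (3)·f(k+1) − (1)·f(k) = k**2 + 10*k/3 + 3.
d = 2 from the (0,0,2) case.
A polynomial solution: f(k) = (3*k**2 + k + 3)/6.
Then R = B(k−1)f/C = (3*k**2 + k + 3)/(2*(3*k**2 + 10*k + 9)), so s_k = R(k)·t_k = 3**k*(3*k**2 + k + 3).
Δs = 3**k*(6*k**2 + 20*k + 18), as required.
Telescoping: Σ = s_(8) − s_(3) = 1331883 − (891) = 1330992.

Σ = 1330992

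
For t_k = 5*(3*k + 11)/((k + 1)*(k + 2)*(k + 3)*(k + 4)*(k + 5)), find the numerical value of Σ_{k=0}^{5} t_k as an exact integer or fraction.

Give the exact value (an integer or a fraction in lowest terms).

Σ = 69/112

t_(k+1)/t_k = (k + 1)*(3*k + 14)/((k + 6)*(3*k + 11)).
So A=k + 1 and B=k + 6, with C=k + 11/3.
Solve (k + 1)·f(k+1) − (k + 5)·f(k) = k + 11/3.
deg f ≤ 4 (via 1,1,1).
Coefficient equations give f(k) = k*(k + 3)*(k**2 + 7*k + 14)/24.
Certificate R = B(k−1)f/C = k*(k + 3)*(k + 5)*(k**2 + 7*k + 14)/(8*(3*k + 11)) gives s_k = 5*k*(k**2 + 7*k + 14)/(8*(k**3 + 7*k**2 + 14*k + 8)).
s_(k+1) − s_k = 5*(3*k + 11)/(k**5 + 15*k**4 + 85*k**3 + 225*k**2 + 274*k + 120) = t_k.
Evaluate s at k=6 and k=0: 69/112 and 0; difference 69/112.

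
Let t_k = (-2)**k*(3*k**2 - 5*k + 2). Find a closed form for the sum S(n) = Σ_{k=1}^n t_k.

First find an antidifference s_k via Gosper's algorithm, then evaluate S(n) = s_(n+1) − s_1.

S(n) = 2*(-2)**n*n*(n - 1)

Ratio r(k) = 2*k*(-3*k - 1)/(3*k**2 - 5*k + 2).
So A=-2 and B=1, with C=k**2 - 5*k/3 + 2/3.
Need (-2)·f(k+1) − (1)·f(k) = k**2 - 5*k/3 + 2/3.
From deg A=0, deg B=0, deg C=2: d=2.
Match coefficients ⇒ f(k) = -(k - 2)*(k - 1)/3.
R(k) = B(k−1)·f(k)/C(k) = -(k - 2)/(3*k - 2); s_k = R·t_k = (-2)**k*(-k**2 + 3*k - 2).
Δs = (-2)**k*(3*k**2 - 5*k + 2), as required.
Telescope: S(n) = s_(n+1) − s_(1) = 2*(-2)**n*n*(n - 1) − (0) = 2*(-2)**n*n*(n - 1).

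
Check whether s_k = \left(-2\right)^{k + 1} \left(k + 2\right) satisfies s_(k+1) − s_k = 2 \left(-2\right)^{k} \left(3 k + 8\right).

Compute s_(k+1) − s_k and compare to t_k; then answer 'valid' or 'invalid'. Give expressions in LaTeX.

s_(k+1) = (-2)**(k + 2)*(k + 3)
s_(k+1) − s_k = 2*(-2)**k*(3*k + 8)
(s_(k+1) − s_k) − t_k = 0

Valid: the claim telescopes to t_k.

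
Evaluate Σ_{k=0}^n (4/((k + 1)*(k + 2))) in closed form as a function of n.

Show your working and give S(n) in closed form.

r(k) = (k + 1)/(k + 3) after simplifying.
Factor: A=k + 1; B=k + 3; C=1.
Key eq: (k + 1)·f(k+1) = (k + 2)·f(k) + (1).
deg f ≤ 1 (via 1,1,0).
Solve for f: f(k) = k (degree 1 ≤ 1).
Certificate R = B(k−1)f/C = k*(k + 2) gives s_k = 4*k/(k + 1).
Check: Δs_k = 4/(k**2 + 3*k + 2). ✓
Telescope: S(n) = s_(n+1) − s_(0) = 4*(n + 1)/(n + 2) − (0) = 4*(n + 1)/(n + 2).

S(n) = 4*(n + 1)/(n + 2)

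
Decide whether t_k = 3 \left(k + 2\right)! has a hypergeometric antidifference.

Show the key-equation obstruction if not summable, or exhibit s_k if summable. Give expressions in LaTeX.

r(k) = k + 3 after simplifying.
Gosper form: A/B · C(k+1)/C(k) with A=k + 3, B=1, C=1.
Key eq: (k + 3)·f(k+1) = (1)·f(k) + (1).
Bound: deg f ≤ -1.
d = -1 < 0 ⇒ no nonzero polynomial f; not summable.

No — key equation has no polynomial f.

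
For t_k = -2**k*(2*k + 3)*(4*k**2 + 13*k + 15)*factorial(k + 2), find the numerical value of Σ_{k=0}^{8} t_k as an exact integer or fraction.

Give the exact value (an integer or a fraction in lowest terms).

Σ = -6866966937594

The ratio is 2*(8*k**4 + 86*k**3 + 355*k**2 + 667*k + 480)/(8*k**3 + 38*k**2 + 69*k + 45).
Factor: A=2*k + 6; B=1; C=k**3 + 19*k**2/4 + 69*k/8 + 45/8.
Solve (2*k + 6)·f(k+1) − (1)·f(k) = k**3 + 19*k**2/4 + 69*k/8 + 45/8.
d = 2 from the (1,0,3) case.
A polynomial solution: f(k) = (4*k**2 + k + 3)/8.
Then R = B(k−1)f/C = (4*k**2 + k + 3)/((2*k + 3)*(4*k**2 + 13*k + 15)), so s_k = R(k)·t_k = -2**k*(4*k**2 + k + 3)*factorial(k + 2).
Check: Δs_k = -2**k*(2*k + 3)*(4*k**2 + 13*k + 15)*factorial(k + 2). ✓
Evaluate s at k=9 and k=0: -6866966937600 and -6; difference -6866966937594.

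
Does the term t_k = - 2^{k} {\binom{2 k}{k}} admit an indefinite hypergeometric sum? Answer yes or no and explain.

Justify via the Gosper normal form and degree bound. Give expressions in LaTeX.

The ratio is 4*(2*k + 1)/(k + 1).
A = 8*k + 4, B = k + 1, C = 1.
Set up (8*k + 4)·f(k+1) − (k)·f(k) − (1) = 0.
Bound: deg f ≤ -1.
Negative degree bound (-1): no f exists, t_k not Gosper-summable.

No — t_k has no hypergeometric antidifference.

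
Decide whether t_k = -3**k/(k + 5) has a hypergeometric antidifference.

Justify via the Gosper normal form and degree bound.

Ratio r(k) = 3*(k + 5)/(k + 6).
A = 3*k + 15, B = k + 6, C = 1.
Solve (3*k + 15)·f(k+1) − (k + 5)·f(k) = 1.
deg f ≤ -1 (via 1,1,0).
deg f ≤ -1 is impossible — no certificate.

No — t_k has no hypergeometric antidifference.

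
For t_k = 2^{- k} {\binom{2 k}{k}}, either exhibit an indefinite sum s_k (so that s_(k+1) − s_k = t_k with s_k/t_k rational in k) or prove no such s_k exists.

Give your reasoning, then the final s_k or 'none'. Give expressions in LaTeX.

none — t_k is not Gosper-summable

Ratio r(k) = (2*k + 1)/(k + 1).
Gosper form: A/B · C(k+1)/C(k) with A=2*k + 1, B=k + 1, C=1.
Need (2*k + 1)·f(k+1) − (k)·f(k) = 1.
d = -1 from the (1,1,0) case.
Negative degree bound (-1): no f exists, t_k not Gosper-summable.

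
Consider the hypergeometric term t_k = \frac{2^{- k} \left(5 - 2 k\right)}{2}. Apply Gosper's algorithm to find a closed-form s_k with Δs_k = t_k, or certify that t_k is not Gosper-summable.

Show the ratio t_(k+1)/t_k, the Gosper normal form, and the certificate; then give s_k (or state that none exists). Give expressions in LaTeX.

s_k = 2^{- k} \left(2 k - 3\right)

Ratio r(k) = (2*k - 3)/(2*(2*k - 5)).
A = 1/2, B = 1, C = k - 5/2.
Key eq: (1/2)·f(k+1) = (1)·f(k) + (k - 5/2).
Bound: deg f ≤ 1.
Solving with deg f ≤ 1: f(k) = 3 - 2*k.
Get s_k = R·t_k = (2*k - 3)/2**k with R(k) = B(k−1)f(k)/C(k) = -2*(2*k - 3)/(2*k - 5).
Check: Δs_k = (5 - 2*k)/(2*2**k). ✓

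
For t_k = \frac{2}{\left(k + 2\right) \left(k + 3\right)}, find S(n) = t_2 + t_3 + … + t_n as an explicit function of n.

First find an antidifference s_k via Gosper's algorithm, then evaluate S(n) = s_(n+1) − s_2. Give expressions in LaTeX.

S(n) = \frac{n - 1}{2 \left(n + 3\right)}

Ratio r(k) = (k + 2)/(k + 4).
Normal form (A,B,C) = (k + 2, k + 4, 1).
Solve (k + 2)·f(k+1) − (k + 3)·f(k) = 1.
d = 1 from the (1,1,0) case.
Match coefficients ⇒ f(k) = k/2.
Then R = B(k−1)f/C = k*(k + 3)/2, so s_k = R(k)·t_k = k/(k + 2).
Verify: 2/(k**2 + 5*k + 6) matches t_k.
Evaluate: s_(n+1) = (n + 1)/(n + 3); subtract s_(2) = 1/2 ⇒ S(n) = (n - 1)/(2*(n + 3)).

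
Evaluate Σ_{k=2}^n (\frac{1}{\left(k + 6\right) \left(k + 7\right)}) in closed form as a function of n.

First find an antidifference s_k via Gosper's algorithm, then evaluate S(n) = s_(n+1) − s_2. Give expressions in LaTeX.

S(n) = \frac{n - 1}{8 \left(n + 7\right)}

Ratio r(k) = (k + 6)/(k + 8).
Take A(k)=k + 6, B(k)=k + 8, C(k)=1.
f must satisfy (k + 6)·f(k+1) − (k + 7)·f(k) = 1.
deg f ≤ 1 (via 1,1,0).
Coefficient equations give f(k) = k/6.
R(k) = B(k−1)·f(k)/C(k) = k*(k + 7)/6; s_k = R·t_k = k/(6*(k + 6)).
Δs = 1/(k**2 + 13*k + 42), as required.
Σ_(k=2)^n t_k = s_(n+1) − s_(2) = ((n + 1)/(6*(n + 7))) − (1/24), i.e. (n - 1)/(8*(n + 7)).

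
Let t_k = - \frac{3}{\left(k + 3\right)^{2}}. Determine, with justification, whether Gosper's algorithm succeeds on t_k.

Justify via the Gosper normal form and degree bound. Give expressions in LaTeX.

No — t_k has no hypergeometric antidifference.

Step 1: r(k) = (k + 3)**2/(k + 4)**2.
Gosper form: A/B · C(k+1)/C(k) with A=k**2 + 6*k + 9, B=k**2 + 8*k + 16, C=1.
Key eq: (k**2 + 6*k + 9)·f(k+1) = (k**2 + 6*k + 9)·f(k) + (1).
Bound: deg f ≤ 0.
Put f(k) = c0: A·f(k+1) − B(k−1)·f(k) − C = -1; need -1 = 0 — inconsistent ⇒ no f, not summable.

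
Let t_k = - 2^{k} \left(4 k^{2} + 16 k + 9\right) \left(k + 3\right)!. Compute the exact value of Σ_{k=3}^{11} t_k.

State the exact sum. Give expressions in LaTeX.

Σ = -123193386860515200

Step 1: r(k) = 2*(4*k**3 + 40*k**2 + 125*k + 116)/(4*k**2 + 16*k + 9).
Factor: A=2*k + 8; B=1; C=k**2 + 4*k + 9/4.
Need (2*k + 8)·f(k+1) − (1)·f(k) = k**2 + 4*k + 9/4.
Bound: deg f ≤ 1.
Match coefficients ⇒ f(k) = (2*k - 1)/4.
Certificate R = B(k−1)f/C = (2*k - 1)/(4*k**2 + 16*k + 9) gives s_k = -2**k*(2*k - 1)*factorial(k + 3).
s_(k+1) − s_k = -2**k*(4*k**2 + 16*k + 9)*factorial(k + 3) = t_k.
Sum = s_(12) − s_(3); s_(12) = -123193386860544000, s_(3) = -28800 ⇒ -123193386860515200.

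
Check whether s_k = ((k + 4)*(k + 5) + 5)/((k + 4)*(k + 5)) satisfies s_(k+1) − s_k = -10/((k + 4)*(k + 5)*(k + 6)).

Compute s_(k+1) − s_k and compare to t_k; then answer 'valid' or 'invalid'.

valid (s_(k+1) − s_k reduces to t_k)

s_(k+1) = ((k + 5)*(k + 6) + 5)/((k + 5)*(k + 6))
s_(k+1) − s_k = -10/(k**3 + 15*k**2 + 74*k + 120)
(s_(k+1) − s_k) − t_k = 0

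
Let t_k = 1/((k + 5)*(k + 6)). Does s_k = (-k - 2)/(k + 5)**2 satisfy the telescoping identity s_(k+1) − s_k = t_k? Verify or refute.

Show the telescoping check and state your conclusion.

Invalid: residual 3*(-2*k - 11)/(k**4 + 22*k**3 + 181*k**2 + 660*k + 900) ≠ 0.

s_(k+1) = (-k - 3)/(k + 6)**2
s_(k+1) − s_k = (k**2 + 5*k - 3)/(k**4 + 22*k**3 + 181*k**2 + 660*k + 900)
(s_(k+1) − s_k) − t_k = 3*(-2*k - 11)/(k**4 + 22*k**3 + 181*k**2 + 660*k + 900)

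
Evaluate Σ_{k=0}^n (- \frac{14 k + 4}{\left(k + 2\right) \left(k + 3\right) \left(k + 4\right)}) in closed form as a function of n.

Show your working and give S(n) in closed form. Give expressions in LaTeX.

The ratio is (k + 2)*(7*k + 9)/((k + 5)*(7*k + 2)).
Factor: A=k + 2; B=k + 5; C=k + 2/7.
f must satisfy (k + 2)·f(k+1) − (k + 4)·f(k) = k + 2/7.
From deg A=1, deg B=1, deg C=1: d=2.
A polynomial solution: f(k) = k*(4*k - 1)/21.
So s_k = (B(k−1)f/C)·t_k = (k*(k + 4)*(4*k - 1)/(3*(7*k + 2)))·t_k = -2*k*(4*k - 1)/(3*(k + 2)*(k + 3)).
Δs = 2*(-7*k - 2)/(k**3 + 9*k**2 + 26*k + 24), as required.
Evaluate: s_(n+1) = 2*(-4*n**2 - 7*n - 3)/(3*(n**2 + 7*n + 12)); subtract s_(0) = 0 ⇒ S(n) = 2*(-4*n**2 - 7*n - 3)/(3*(n**2 + 7*n + 12)).

S(n) = \frac{2 \left(- 4 n^{2} - 7 n - 3\right)}{3 \left(n^{2} + 7 n + 12\right)}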